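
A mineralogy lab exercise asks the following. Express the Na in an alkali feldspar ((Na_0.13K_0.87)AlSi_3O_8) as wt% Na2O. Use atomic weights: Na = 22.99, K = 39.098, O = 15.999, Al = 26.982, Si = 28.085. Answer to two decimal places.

1.46 wt%

M((Na_0.13K_0.87)AlSi_3O_8) = 276.233 g/mol; M(Na2O) = 61.979 g/mol.
Moles Na2O per formula unit = 0.13 Na ÷ 2 = 0.0650.
Na2O fraction = (0.0650 × 61.979) / 276.233 = 4.029/276.233 = 0.0146.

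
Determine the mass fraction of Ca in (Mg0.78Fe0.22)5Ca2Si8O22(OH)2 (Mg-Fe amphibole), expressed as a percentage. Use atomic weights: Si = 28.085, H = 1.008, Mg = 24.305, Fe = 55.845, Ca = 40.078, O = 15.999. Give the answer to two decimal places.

9.46 weight percent

Formula mass = 3.90*24.305 + 1.10*55.845 + 2*40.078 + 8*28.085 + 24*15.999 + 2*1.008 = 847.047 g/mol, of which 80.156 g is Ca.
So Ca makes up 80.156/847.047 = 0.0946 of the mass, i.e. 9.46%.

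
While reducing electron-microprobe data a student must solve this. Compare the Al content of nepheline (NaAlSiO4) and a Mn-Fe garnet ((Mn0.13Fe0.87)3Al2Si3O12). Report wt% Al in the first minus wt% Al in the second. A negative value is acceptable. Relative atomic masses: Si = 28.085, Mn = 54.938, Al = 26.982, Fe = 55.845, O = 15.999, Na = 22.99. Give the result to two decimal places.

First mineral: 26.982 g Al in 142.053 g formula = 18.99 wt% Al.
Second mineral: 53.964 g Al in 497.388 g formula = 10.85 wt% Al.
18.99% − 10.85% gives a difference of 8.14 percentage points.

8.14 percentage points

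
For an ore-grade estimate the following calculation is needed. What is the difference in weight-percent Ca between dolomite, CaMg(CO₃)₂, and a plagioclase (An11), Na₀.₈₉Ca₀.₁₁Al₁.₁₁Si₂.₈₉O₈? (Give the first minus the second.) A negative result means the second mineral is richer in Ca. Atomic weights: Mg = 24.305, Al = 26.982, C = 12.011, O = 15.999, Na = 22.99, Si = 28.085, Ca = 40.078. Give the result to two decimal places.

20.06 percentage points

M(CaMg(CO₃)₂) = 184.399 g/mol, so wt% Ca = 40.078/184.399 × 100 = 21.73%.
M(Na₀.₈₉Ca₀.₁₁Al₁.₁₁Si₂.₈₉O₈) = 263.977 g/mol, so wt% Ca = 4.409/263.977 × 100 = 1.67%.
21.73 − 1.67 = 20.06 pp.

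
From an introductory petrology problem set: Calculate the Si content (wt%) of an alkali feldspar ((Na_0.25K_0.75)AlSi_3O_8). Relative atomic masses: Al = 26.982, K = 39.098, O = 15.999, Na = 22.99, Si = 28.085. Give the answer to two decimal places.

30.72 wt%

M((Na_0.25K_0.75)AlSi_3O_8) = 274.300 g/mol.
Si contributes 3 × 28.085 = 84.255 g per mole.
84.255/274.300 = 0.3072 → 30.72%.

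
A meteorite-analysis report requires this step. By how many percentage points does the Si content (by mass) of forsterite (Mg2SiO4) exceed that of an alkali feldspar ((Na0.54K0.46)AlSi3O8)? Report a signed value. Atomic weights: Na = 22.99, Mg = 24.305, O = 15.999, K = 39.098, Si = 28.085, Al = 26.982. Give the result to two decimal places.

-11.29 percentage points

First mineral: 28.085 g Si in 140.691 g formula = 19.96 wt% Si.
Second mineral: 84.255 g Si in 269.629 g formula = 31.25 wt% Si.
19.96% − 31.25% gives a difference of -11.29 percentage points.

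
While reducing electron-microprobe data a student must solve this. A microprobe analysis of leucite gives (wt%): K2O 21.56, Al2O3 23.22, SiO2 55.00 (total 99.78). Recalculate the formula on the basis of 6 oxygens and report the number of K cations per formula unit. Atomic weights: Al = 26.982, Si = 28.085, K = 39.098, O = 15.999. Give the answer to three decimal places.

1.001 K apfu

21.56 wt% K2O ÷ 94.195 g/mol = 0.22889 mol, giving 0.45778 K and 0.22889 O.
23.22 wt% Al2O3 ÷ 101.961 g/mol = 0.22773 mol, giving 0.45546 Al and 0.68319 O.
55.00 wt% SiO2 ÷ 60.083 g/mol = 0.91540 mol, giving 0.91540 Si and 1.83080 O.
Oxygen sums to 2.74288; scaling by 6/2.74288 = 2.18748 puts the formula on 6 O.
K: 0.45778 × 2.18748 = 1.001 atoms per formula unit.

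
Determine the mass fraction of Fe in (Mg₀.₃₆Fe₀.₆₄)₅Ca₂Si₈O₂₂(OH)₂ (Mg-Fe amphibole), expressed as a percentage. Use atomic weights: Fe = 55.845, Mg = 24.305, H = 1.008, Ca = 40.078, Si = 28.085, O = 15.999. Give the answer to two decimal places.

Formula mass = 1.80*24.305 + 3.20*55.845 + 2*40.078 + 8*28.085 + 24*15.999 + 2*1.008 = 913.281 g/mol, of which 178.704 g is Fe.
So Fe makes up 178.704/913.281 = 0.1957 of the mass, i.e. 19.57%.

19.57 weight percent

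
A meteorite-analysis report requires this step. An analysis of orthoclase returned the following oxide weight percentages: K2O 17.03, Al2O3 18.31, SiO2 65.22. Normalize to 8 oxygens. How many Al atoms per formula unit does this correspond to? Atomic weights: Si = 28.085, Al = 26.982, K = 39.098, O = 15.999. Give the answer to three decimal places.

K2O: 17.03/94.195 = 0.18080 mol → 0.36160 mol K, 0.18080 mol O.
Al2O3: 18.31/101.961 = 0.17958 mol → 0.35916 mol Al, 0.53874 mol O.
SiO2: 65.22/60.083 = 1.08550 mol → 1.08550 mol Si, 2.17100 mol O.
Total oxygen = 2.89054 mol. Normalization factor = 8/2.89054 = 2.76765.
Al per 8 O = 0.35916 × 2.76765 = 0.994.

0.994 Al apfu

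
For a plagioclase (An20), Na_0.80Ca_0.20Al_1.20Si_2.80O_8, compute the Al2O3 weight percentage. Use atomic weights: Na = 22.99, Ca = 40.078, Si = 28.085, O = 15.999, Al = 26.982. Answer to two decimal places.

23.05 wt%

M(Na_0.80Ca_0.20Al_1.20Si_2.80O_8) = 265.416 g/mol; M(Al2O3) = 101.961 g/mol.
Moles Al2O3 per formula unit = 1.20 Al ÷ 2 = 0.6000.
Al2O3 fraction = (0.6000 × 101.961) / 265.416 = 61.177/265.416 = 0.2305.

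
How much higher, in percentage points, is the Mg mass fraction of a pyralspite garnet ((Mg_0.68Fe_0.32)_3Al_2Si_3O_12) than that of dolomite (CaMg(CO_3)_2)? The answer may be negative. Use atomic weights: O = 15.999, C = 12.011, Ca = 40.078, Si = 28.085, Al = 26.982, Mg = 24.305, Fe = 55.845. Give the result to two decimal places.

-1.74 percentage points

First mineral: 49.582 g Mg in 433.400 g formula = 11.44 wt% Mg.
Second mineral: 24.305 g Mg in 184.399 g formula = 13.18 wt% Mg.
11.44% − 13.18% gives a difference of -1.74 percentage points.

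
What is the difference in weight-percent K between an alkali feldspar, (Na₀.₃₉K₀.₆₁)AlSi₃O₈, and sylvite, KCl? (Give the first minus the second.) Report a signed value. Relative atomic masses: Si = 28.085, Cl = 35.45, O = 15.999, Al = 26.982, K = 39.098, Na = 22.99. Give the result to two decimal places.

K in (Na₀.₃₉K₀.₆₁)AlSi₃O₈: molar mass 272.045 g/mol; 0.61×39.098 = 23.850 g → 8.77 wt%.
K in KCl: molar mass 74.548 g/mol; 1×39.098 = 39.098 g → 52.45 wt%.
Difference = 8.77 − 52.45 = -43.68 percentage points.

-43.68 percentage points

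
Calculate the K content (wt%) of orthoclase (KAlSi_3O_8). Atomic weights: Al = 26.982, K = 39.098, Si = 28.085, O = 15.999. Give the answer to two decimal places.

Formula mass = 1*39.098 + 1*26.982 + 3*28.085 + 8*15.999 = 278.327 g/mol, of which 39.098 g is K.
So K makes up 39.098/278.327 = 0.1405 of the mass, i.e. 14.05%.

14.05 wt%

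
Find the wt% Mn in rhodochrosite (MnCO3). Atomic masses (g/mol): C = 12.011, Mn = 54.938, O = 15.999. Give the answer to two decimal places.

47.79 weight percent

Molar mass of MnCO3: 1·54.938 + 1·12.011 + 3·15.999 = 114.946 g/mol.
Mass of Mn per formula unit: 1 × 54.938 = 54.938 g.
Weight fraction Mn = 54.938 / 114.946 = 0.4779.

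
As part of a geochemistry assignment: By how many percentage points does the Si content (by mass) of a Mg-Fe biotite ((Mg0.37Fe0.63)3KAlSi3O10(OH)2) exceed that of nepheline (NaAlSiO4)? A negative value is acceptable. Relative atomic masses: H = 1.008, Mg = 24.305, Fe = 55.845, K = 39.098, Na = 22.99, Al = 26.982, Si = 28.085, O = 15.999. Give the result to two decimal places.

-2.10 percentage points

First mineral: 84.255 g Si in 476.865 g formula = 17.67 wt% Si.
Second mineral: 28.085 g Si in 142.053 g formula = 19.77 wt% Si.
17.67% − 19.77% gives a difference of -2.10 percentage points.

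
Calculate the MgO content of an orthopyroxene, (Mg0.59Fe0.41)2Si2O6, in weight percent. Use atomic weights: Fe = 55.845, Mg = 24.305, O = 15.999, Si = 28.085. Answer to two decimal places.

20.98 wt%

Formula mass = 226.637 g/mol.
1.18 Mg → 1.1800 mol MgO per formula unit; M(MgO) = 40.304, so MgO mass = 47.559 g.
47.559/226.637 × 100 = 20.98 wt%.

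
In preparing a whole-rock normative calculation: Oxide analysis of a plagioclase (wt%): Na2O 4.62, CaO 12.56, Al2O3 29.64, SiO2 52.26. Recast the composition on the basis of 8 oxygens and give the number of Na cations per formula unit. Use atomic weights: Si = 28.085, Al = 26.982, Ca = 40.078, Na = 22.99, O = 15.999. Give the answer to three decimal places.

Na2O: 4.62/61.979 = 0.07454 mol → 0.14908 mol Na, 0.07454 mol O.
CaO: 12.56/56.077 = 0.22398 mol → 0.22398 mol Ca, 0.22398 mol O.
Al2O3: 29.64/101.961 = 0.29070 mol → 0.58140 mol Al, 0.87210 mol O.
SiO2: 52.26/60.083 = 0.86980 mol → 0.86980 mol Si, 1.73960 mol O.
Total oxygen = 2.91022 mol. Normalization factor = 8/2.91022 = 2.74893.
Na per 8 O = 0.14908 × 2.74893 = 0.410.

0.410 Na apfu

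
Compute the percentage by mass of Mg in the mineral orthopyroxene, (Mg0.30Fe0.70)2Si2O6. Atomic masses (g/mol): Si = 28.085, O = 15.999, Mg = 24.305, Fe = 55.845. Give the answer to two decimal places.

5.95 weight percent

Molar mass of (Mg0.30Fe0.70)2Si2O6: 0.60*24.305 + 1.40*55.845 + 2*28.085 + 6*15.999 = 244.930 g/mol.
Mass of Mg per formula unit: 0.60 × 24.305 = 14.583 g.
Weight fraction Mg = 14.583 / 244.930 = 0.0595.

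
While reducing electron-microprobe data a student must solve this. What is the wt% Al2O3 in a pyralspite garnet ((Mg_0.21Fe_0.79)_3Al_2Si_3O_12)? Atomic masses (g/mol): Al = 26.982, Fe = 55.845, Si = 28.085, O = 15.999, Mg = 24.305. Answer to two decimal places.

Molar mass of (Mg_0.21Fe_0.79)_3Al_2Si_3O_12 = 0.63*24.305 + 2.37*55.845 + 2*26.982 + 3*28.085 + 12*15.999 = 477.872 g/mol.
Each formula unit contains 2 Al, equivalent to 2/2 = 1.0000 mol Al2O3.
M(Al2O3) = 2×26.982 + 3×15.999 = 101.961 g/mol.
Mass of Al2O3 per formula unit = 1.0000 × 101.961 = 101.961 g.
Al2O3 wt% = 101.961 / 477.872 × 100 = 21.34%.

21.34 wt%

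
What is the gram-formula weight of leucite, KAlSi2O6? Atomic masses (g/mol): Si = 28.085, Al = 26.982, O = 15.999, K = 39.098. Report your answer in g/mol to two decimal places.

The formula mass is the sum 1*39.098 + 1*26.982 + 2*28.085 + 6*15.999.

218.24 g/mol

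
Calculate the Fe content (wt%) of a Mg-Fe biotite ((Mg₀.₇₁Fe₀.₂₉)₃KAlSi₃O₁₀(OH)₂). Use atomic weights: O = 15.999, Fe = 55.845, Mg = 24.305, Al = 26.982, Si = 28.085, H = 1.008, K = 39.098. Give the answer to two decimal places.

10.93 wt%

M((Mg₀.₇₁Fe₀.₂₉)₃KAlSi₃O₁₀(OH)₂) = 444.694 g/mol.
Fe contributes 0.87 × 55.845 = 48.585 g per mole.
48.585/444.694 = 0.1093 → 10.93%.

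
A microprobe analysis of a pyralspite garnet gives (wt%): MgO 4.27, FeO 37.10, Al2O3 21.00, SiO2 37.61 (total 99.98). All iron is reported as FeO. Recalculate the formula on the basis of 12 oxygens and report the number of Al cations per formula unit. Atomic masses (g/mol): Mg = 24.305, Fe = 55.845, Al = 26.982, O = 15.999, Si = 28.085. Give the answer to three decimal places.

1.983 Al apfu

MgO (M=40.304): mol = 0.10594; Mg = 0.10594, O = 0.10594.
FeO (M=71.844): mol = 0.51640; Fe = 0.51640, O = 0.51640.
Al2O3 (M=101.961): mol = 0.20596; Al = 0.41192, O = 0.61788.
SiO2 (M=60.083): mol = 0.62597; Si = 0.62597, O = 1.25194.
ΣO = 2.49216; factor = 12/ΣO = 4.81510.
Al apfu = 0.41192 × 4.81510 = 1.983.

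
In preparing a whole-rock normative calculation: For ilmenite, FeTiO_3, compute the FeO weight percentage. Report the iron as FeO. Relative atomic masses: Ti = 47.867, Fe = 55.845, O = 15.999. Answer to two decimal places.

M(FeTiO_3) = 151.709 g/mol; M(FeO) = 71.844 g/mol.
Moles FeO per formula unit = 1 Fe ÷ 1 = 1.0000.
FeO fraction = (1.0000 × 71.844) / 151.709 = 71.844/151.709 = 0.4736.

47.36 wt%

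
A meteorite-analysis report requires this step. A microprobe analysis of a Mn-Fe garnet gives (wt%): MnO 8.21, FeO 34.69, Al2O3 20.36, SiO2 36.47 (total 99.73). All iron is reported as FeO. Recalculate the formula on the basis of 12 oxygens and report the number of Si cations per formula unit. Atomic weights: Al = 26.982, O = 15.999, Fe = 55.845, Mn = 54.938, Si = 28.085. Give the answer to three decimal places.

3.020 Si apfu

8.21 wt% MnO ÷ 70.937 g/mol = 0.11574 mol, giving 0.11574 Mn and 0.11574 O.
34.69 wt% FeO ÷ 71.844 g/mol = 0.48285 mol, giving 0.48285 Fe and 0.48285 O.
20.36 wt% Al2O3 ÷ 101.961 g/mol = 0.19968 mol, giving 0.39936 Al and 0.59904 O.
36.47 wt% SiO2 ÷ 60.083 g/mol = 0.60699 mol, giving 0.60699 Si and 1.21398 O.
Oxygen sums to 2.41161; scaling by 12/2.41161 = 4.97593 puts the formula on 12 O.
Si: 0.60699 × 4.97593 = 3.020 atoms per formula unit.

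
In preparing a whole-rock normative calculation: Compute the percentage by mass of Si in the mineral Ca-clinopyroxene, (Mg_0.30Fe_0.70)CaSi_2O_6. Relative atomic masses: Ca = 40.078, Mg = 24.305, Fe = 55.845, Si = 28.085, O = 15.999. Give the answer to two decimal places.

M((Mg_0.30Fe_0.70)CaSi_2O_6) = 238.625 g/mol.
Si contributes 2 × 28.085 = 56.170 g per mole.
56.170/238.625 = 0.2354 → 23.54%.

23.54 mass %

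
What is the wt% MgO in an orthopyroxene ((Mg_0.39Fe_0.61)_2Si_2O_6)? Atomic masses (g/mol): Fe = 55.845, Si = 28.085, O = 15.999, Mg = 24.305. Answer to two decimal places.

13.14 wt%

M((Mg_0.39Fe_0.61)_2Si_2O_6) = 239.253 g/mol; M(MgO) = 40.304 g/mol.
Moles MgO per formula unit = 0.78 Mg ÷ 1 = 0.7800.
MgO fraction = (0.7800 × 40.304) / 239.253 = 31.437/239.253 = 0.1314.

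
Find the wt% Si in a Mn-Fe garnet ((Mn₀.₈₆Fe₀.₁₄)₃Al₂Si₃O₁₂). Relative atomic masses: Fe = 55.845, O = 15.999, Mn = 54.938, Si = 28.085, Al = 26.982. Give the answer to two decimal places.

17.01 wt%

M((Mn₀.₈₆Fe₀.₁₄)₃Al₂Si₃O₁₂) = 495.402 g/mol.
Si contributes 3 × 28.085 = 84.255 g per mole.
84.255/495.402 = 0.1701 → 17.01%.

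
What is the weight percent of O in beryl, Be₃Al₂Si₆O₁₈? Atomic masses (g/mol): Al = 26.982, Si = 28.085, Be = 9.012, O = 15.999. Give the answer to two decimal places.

53.58 mass %

M(Be₃Al₂Si₆O₁₈) = 537.492 g/mol.
O contributes 18 × 15.999 = 287.982 g per mole.
287.982/537.492 = 0.5358 → 53.58%.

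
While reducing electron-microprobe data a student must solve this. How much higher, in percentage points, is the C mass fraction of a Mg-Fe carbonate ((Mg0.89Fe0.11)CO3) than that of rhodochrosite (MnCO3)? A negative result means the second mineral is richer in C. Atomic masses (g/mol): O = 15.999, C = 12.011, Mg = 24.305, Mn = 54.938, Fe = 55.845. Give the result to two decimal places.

M((Mg0.89Fe0.11)CO3) = 87.782 g/mol, so wt% C = 12.011/87.782 × 100 = 13.68%.
M(MnCO3) = 114.946 g/mol, so wt% C = 12.011/114.946 × 100 = 10.45%.
13.68 − 10.45 = 3.23 pp.

3.23 percentage points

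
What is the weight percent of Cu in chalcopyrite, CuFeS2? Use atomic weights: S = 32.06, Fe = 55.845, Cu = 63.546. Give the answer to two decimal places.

Molar mass of CuFeS2: 1·63.546 + 1·55.845 + 2·32.06 = 183.511 g/mol.
Mass of Cu per formula unit: 1 × 63.546 = 63.546 g.
Weight fraction Cu = 63.546 / 183.511 = 0.3463.

34.63 wt%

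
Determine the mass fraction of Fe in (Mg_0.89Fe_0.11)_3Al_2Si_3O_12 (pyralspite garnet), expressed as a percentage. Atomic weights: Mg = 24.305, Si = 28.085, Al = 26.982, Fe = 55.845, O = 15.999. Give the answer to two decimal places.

Molar mass of (Mg_0.89Fe_0.11)_3Al_2Si_3O_12: 2.67·24.305 + 0.33·55.845 + 2·26.982 + 3·28.085 + 12·15.999 = 413.530 g/mol.
Mass of Fe per formula unit: 0.33 × 55.845 = 18.429 g.
Weight fraction Fe = 18.429 / 413.530 = 0.0446.

4.46 mass %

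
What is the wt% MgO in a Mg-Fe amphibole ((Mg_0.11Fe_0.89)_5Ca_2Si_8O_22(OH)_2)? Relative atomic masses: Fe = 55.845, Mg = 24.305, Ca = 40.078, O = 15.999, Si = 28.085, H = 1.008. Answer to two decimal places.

Molar mass of (Mg_0.11Fe_0.89)_5Ca_2Si_8O_22(OH)_2 = 0.55×24.305 + 4.45×55.845 + 2×40.078 + 8×28.085 + 24×15.999 + 2×1.008 = 952.706 g/mol.
Each formula unit contains 0.55 Mg, equivalent to 0.55/1 = 0.5500 mol MgO.
M(MgO) = 1×24.305 + 1×15.999 = 40.304 g/mol.
Mass of MgO per formula unit = 0.5500 × 40.304 = 22.167 g.
MgO wt% = 22.167 / 952.706 × 100 = 2.33%.

2.33 wt%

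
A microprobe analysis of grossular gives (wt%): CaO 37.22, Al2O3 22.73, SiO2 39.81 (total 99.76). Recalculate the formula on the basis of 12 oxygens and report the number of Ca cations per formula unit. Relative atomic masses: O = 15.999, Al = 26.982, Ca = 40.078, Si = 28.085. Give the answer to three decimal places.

2.997 Ca apfu

CaO: 37.22/56.077 = 0.66373 mol → 0.66373 mol Ca, 0.66373 mol O.
Al2O3: 22.73/101.961 = 0.22293 mol → 0.44586 mol Al, 0.66879 mol O.
SiO2: 39.81/60.083 = 0.66258 mol → 0.66258 mol Si, 1.32516 mol O.
Total oxygen = 2.65768 mol. Normalization factor = 12/2.65768 = 4.51522.
Ca per 12 O = 0.66373 × 4.51522 = 2.997.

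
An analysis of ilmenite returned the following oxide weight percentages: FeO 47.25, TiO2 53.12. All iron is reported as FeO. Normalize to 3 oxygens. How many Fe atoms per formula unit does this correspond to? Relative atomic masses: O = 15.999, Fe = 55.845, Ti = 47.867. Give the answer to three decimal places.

0.993 Fe apfu

FeO (M=71.844): mol = 0.65767; Fe = 0.65767, O = 0.65767.
TiO2 (M=79.865): mol = 0.66512; Ti = 0.66512, O = 1.33024.
ΣO = 1.98791; factor = 3/ΣO = 1.50912.
Fe apfu = 0.65767 × 1.50912 = 0.993.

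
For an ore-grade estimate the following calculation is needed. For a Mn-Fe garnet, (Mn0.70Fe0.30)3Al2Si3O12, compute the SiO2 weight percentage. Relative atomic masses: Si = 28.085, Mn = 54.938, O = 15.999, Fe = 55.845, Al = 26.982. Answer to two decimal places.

Molar mass of (Mn0.70Fe0.30)3Al2Si3O12 = 2.10*54.938 + 0.90*55.845 + 2*26.982 + 3*28.085 + 12*15.999 = 495.837 g/mol.
Each formula unit contains 3 Si, equivalent to 3/1 = 3.0000 mol SiO2.
M(SiO2) = 1×28.085 + 2×15.999 = 60.083 g/mol.
Mass of SiO2 per formula unit = 3.0000 × 60.083 = 180.249 g.
SiO2 wt% = 180.249 / 495.837 × 100 = 36.35%.

36.35 wt%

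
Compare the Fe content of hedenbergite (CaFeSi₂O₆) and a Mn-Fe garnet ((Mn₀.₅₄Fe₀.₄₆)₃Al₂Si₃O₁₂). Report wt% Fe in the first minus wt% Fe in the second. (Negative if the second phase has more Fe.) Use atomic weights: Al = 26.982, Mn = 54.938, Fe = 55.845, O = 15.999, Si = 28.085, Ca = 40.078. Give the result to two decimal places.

M(CaFeSi₂O₆) = 248.087 g/mol, so wt% Fe = 55.845/248.087 × 100 = 22.51%.
M((Mn₀.₅₄Fe₀.₄₆)₃Al₂Si₃O₁₂) = 496.273 g/mol, so wt% Fe = 77.066/496.273 × 100 = 15.53%.
22.51 − 15.53 = 6.98 pp.

6.98 percentage points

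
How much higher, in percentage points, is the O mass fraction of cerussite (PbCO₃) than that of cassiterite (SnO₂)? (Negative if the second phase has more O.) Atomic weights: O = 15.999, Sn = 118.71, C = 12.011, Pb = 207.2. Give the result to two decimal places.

O in PbCO₃: molar mass 267.208 g/mol; 3×15.999 = 47.997 g → 17.96 wt%.
O in SnO₂: molar mass 150.708 g/mol; 2×15.999 = 31.998 g → 21.23 wt%.
Difference = 17.96 − 21.23 = -3.27 percentage points.

-3.27 percentage points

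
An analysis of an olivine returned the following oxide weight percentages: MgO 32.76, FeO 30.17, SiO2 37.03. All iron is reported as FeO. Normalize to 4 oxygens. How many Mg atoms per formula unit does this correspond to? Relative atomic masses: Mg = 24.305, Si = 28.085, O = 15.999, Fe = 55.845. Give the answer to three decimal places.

MgO (M=40.304): mol = 0.81282; Mg = 0.81282, O = 0.81282.
FeO (M=71.844): mol = 0.41994; Fe = 0.41994, O = 0.41994.
SiO2 (M=60.083): mol = 0.61631; Si = 0.61631, O = 1.23262.
ΣO = 2.46538; factor = 4/ΣO = 1.62247.
Mg apfu = 0.81282 × 1.62247 = 1.319.

1.319 Mg apfu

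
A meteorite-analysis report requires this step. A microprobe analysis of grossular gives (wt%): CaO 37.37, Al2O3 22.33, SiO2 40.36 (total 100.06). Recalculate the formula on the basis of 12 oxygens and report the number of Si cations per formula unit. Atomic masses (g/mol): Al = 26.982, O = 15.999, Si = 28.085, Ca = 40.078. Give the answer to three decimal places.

3.023 Si apfu

CaO: 37.37/56.077 = 0.66641 mol → 0.66641 mol Ca, 0.66641 mol O.
Al2O3: 22.33/101.961 = 0.21901 mol → 0.43802 mol Al, 0.65703 mol O.
SiO2: 40.36/60.083 = 0.67174 mol → 0.67174 mol Si, 1.34348 mol O.
Total oxygen = 2.66692 mol. Normalization factor = 12/2.66692 = 4.49957.
Si per 12 O = 0.67174 × 4.49957 = 3.023.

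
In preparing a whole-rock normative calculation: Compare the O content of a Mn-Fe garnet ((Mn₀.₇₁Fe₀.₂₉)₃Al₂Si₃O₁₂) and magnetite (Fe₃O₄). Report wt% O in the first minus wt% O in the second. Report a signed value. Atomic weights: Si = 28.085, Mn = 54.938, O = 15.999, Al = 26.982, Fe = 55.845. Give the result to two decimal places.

First mineral: 191.988 g O in 495.810 g formula = 38.72 wt% O.
Second mineral: 63.996 g O in 231.531 g formula = 27.64 wt% O.
38.72% − 27.64% gives a difference of 11.08 percentage points.

11.08 percentage points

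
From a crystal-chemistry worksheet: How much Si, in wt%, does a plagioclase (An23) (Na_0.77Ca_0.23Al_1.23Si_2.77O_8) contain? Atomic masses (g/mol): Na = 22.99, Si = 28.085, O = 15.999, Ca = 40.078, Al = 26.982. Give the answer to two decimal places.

29.26 wt%

Molar mass of Na_0.77Ca_0.23Al_1.23Si_2.77O_8: 0.77·22.99 + 0.23·40.078 + 1.23·26.982 + 2.77·28.085 + 8·15.999 = 265.896 g/mol.
Mass of Si per formula unit: 2.77 × 28.085 = 77.795 g.
Weight fraction Si = 77.795 / 265.896 = 0.2926.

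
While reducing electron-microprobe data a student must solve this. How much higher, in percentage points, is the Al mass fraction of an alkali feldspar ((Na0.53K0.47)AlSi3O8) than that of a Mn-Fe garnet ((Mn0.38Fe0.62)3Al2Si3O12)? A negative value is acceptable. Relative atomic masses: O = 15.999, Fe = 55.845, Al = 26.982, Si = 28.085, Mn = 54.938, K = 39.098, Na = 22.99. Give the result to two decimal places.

First mineral: 26.982 g Al in 269.790 g formula = 10.00 wt% Al.
Second mineral: 53.964 g Al in 496.708 g formula = 10.86 wt% Al.
10.00% − 10.86% gives a difference of -0.86 percentage points.

-0.86 percentage points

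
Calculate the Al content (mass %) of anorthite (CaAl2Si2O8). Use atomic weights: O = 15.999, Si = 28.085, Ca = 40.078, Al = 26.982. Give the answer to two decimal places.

19.40 mass %

Formula mass = 1·40.078 + 2·26.982 + 2·28.085 + 8·15.999 = 278.204 g/mol, of which 53.964 g is Al.
So Al makes up 53.964/278.204 = 0.1940 of the mass, i.e. 19.40%.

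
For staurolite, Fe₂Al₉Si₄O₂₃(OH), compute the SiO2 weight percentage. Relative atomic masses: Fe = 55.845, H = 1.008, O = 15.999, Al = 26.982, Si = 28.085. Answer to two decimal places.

Formula mass = 851.852 g/mol.
4 Si → 4.0000 mol SiO2 per formula unit; M(SiO2) = 60.083, so SiO2 mass = 240.332 g.
240.332/851.852 × 100 = 28.21 wt%.

28.21 wt%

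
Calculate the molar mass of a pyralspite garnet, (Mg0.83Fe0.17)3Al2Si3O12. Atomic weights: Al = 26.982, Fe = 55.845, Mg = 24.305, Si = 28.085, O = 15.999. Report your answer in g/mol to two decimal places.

M = 2.49×24.305 + 0.51×55.845 + 2×26.982 + 3×28.085 + 12×15.999

419.21 g/mol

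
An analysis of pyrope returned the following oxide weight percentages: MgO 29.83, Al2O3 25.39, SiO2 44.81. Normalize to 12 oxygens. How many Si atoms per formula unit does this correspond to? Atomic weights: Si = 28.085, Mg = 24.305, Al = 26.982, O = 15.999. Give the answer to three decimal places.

3.004 Si apfu

MgO (M=40.304): mol = 0.74013; Mg = 0.74013, O = 0.74013.
Al2O3 (M=101.961): mol = 0.24902; Al = 0.49804, O = 0.74706.
SiO2 (M=60.083): mol = 0.74580; Si = 0.74580, O = 1.49160.
ΣO = 2.97879; factor = 12/ΣO = 4.02848.
Si apfu = 0.74580 × 4.02848 = 3.004.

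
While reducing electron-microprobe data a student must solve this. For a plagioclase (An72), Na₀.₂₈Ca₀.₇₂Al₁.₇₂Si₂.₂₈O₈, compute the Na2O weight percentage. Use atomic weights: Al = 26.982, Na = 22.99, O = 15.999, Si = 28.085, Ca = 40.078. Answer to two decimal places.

3.17 wt%

Formula mass = 273.728 g/mol.
0.28 Na → 0.1400 mol Na2O per formula unit; M(Na2O) = 61.979, so Na2O mass = 8.677 g.
8.677/273.728 × 100 = 3.17 wt%.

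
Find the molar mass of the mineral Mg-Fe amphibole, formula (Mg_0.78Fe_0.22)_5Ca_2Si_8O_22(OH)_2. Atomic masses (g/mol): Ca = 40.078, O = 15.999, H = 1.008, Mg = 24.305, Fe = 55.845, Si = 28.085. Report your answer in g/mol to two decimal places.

847.05 g/mol

M = 3.90*24.305 + 1.10*55.845 + 2*40.078 + 8*28.085 + 24*15.999 + 2*1.008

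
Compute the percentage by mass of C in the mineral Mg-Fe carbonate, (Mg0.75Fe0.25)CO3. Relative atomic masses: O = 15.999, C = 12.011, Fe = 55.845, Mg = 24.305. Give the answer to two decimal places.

13.03 weight percent

Formula mass = 0.75×24.305 + 0.25×55.845 + 1×12.011 + 3×15.999 = 92.198 g/mol, of which 12.011 g is C.
So C makes up 12.011/92.198 = 0.1303 of the mass, i.e. 13.03%.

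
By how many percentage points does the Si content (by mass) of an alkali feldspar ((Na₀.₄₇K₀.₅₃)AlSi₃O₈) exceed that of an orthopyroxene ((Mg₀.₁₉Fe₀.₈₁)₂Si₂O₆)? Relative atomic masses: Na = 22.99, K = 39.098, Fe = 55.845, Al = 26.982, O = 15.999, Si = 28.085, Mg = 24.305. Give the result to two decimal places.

8.82 percentage points

M((Na₀.₄₇K₀.₅₃)AlSi₃O₈) = 270.756 g/mol, so wt% Si = 84.255/270.756 × 100 = 31.12%.
M((Mg₀.₁₉Fe₀.₈₁)₂Si₂O₆) = 251.869 g/mol, so wt% Si = 56.170/251.869 × 100 = 22.30%.
31.12 − 22.30 = 8.82 pp.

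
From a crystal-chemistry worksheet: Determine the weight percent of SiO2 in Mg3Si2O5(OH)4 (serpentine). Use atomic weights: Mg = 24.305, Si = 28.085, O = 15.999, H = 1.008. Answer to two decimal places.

M(Mg3Si2O5(OH)4) = 277.108 g/mol; M(SiO2) = 60.083 g/mol.
Moles SiO2 per formula unit = 2 Si ÷ 1 = 2.0000.
SiO2 fraction = (2.0000 × 60.083) / 277.108 = 120.166/277.108 = 0.4336.

43.36 wt%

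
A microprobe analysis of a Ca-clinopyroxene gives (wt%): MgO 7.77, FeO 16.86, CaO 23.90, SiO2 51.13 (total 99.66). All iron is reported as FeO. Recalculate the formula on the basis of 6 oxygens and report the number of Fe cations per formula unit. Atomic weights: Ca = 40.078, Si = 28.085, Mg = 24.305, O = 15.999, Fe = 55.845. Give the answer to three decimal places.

MgO (M=40.304): mol = 0.19278; Mg = 0.19278, O = 0.19278.
FeO (M=71.844): mol = 0.23468; Fe = 0.23468, O = 0.23468.
CaO (M=56.077): mol = 0.42620; Ca = 0.42620, O = 0.42620.
SiO2 (M=60.083): mol = 0.85099; Si = 0.85099, O = 1.70198.
ΣO = 2.55564; factor = 6/ΣO = 2.34775.
Fe apfu = 0.23468 × 2.34775 = 0.551.

0.551 Fe apfu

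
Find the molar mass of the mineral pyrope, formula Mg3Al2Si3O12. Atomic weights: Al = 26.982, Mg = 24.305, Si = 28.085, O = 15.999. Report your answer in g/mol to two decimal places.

The formula mass is the sum 3(24.305) + 2(26.982) + 3(28.085) + 12(15.999).

403.12 g/mol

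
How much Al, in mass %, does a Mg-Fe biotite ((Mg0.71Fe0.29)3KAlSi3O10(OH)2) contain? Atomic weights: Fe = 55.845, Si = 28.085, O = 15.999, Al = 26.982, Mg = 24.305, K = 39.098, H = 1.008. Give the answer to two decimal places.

6.07 mass %

Formula mass = 2.13*24.305 + 0.87*55.845 + 1*39.098 + 1*26.982 + 3*28.085 + 12*15.999 + 2*1.008 = 444.694 g/mol, of which 26.982 g is Al.
So Al makes up 26.982/444.694 = 0.0607 of the mass, i.e. 6.07%.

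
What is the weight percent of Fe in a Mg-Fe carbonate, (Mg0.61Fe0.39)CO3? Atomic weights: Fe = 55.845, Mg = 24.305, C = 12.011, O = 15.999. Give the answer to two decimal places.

22.54 wt%

M((Mg0.61Fe0.39)CO3) = 96.614 g/mol.
Fe contributes 0.39 × 55.845 = 21.780 g per mole.
21.780/96.614 = 0.2254 → 22.54%.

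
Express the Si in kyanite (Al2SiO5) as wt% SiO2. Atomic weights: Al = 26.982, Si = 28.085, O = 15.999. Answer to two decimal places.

Molar mass of Al2SiO5 = 2*26.982 + 1*28.085 + 5*15.999 = 162.044 g/mol.
Each formula unit contains 1 Si, equivalent to 1/1 = 1.0000 mol SiO2.
M(SiO2) = 1×28.085 + 2×15.999 = 60.083 g/mol.
Mass of SiO2 per formula unit = 1.0000 × 60.083 = 60.083 g.
SiO2 wt% = 60.083 / 162.044 × 100 = 37.08%.

37.08 wt%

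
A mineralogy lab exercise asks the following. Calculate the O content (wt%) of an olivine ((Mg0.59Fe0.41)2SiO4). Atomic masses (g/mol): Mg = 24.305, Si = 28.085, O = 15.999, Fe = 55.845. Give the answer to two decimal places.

Formula mass = 1.18×24.305 + 0.82×55.845 + 1×28.085 + 4×15.999 = 166.554 g/mol, of which 63.996 g is O.
So O makes up 63.996/166.554 = 0.3842 of the mass, i.e. 38.42%.

38.42 wt%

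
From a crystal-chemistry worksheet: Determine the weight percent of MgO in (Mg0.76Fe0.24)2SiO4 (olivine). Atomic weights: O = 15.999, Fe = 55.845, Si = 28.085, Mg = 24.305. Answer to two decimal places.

Molar mass of (Mg0.76Fe0.24)2SiO4 = 1.52·24.305 + 0.48·55.845 + 1·28.085 + 4·15.999 = 155.830 g/mol.
Each formula unit contains 1.52 Mg, equivalent to 1.52/1 = 1.5200 mol MgO.
M(MgO) = 1×24.305 + 1×15.999 = 40.304 g/mol.
Mass of MgO per formula unit = 1.5200 × 40.304 = 61.262 g.
MgO wt% = 61.262 / 155.830 × 100 = 39.31%.

39.31 wt%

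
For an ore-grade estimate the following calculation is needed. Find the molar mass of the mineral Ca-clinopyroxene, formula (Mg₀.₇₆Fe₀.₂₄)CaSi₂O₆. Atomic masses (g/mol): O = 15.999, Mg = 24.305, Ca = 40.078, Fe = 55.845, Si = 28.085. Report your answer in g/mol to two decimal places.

224.12 g/mol

The formula mass is the sum 0.76·24.305 + 0.24·55.845 + 1·40.078 + 2·28.085 + 6·15.999.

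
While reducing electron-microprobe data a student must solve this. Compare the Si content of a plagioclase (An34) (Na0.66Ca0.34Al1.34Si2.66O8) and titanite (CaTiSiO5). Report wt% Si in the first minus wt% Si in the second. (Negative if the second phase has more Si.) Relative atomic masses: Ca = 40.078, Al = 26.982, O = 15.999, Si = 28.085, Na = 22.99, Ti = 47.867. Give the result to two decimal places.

Si in Na0.66Ca0.34Al1.34Si2.66O8: molar mass 267.654 g/mol; 2.66×28.085 = 74.706 g → 27.91 wt%.
Si in CaTiSiO5: molar mass 196.025 g/mol; 1×28.085 = 28.085 g → 14.33 wt%.
Difference = 27.91 − 14.33 = 13.58 percentage points.

13.58 percentage points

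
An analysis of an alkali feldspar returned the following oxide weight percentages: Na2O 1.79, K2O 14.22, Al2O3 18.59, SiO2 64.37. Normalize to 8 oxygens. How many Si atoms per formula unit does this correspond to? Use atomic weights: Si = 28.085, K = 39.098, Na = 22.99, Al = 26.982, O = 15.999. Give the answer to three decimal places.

Na2O: 1.79/61.979 = 0.02888 mol → 0.05776 mol Na, 0.02888 mol O.
K2O: 14.22/94.195 = 0.15096 mol → 0.30192 mol K, 0.15096 mol O.
Al2O3: 18.59/101.961 = 0.18232 mol → 0.36464 mol Al, 0.54696 mol O.
SiO2: 64.37/60.083 = 1.07135 mol → 1.07135 mol Si, 2.14270 mol O.
Total oxygen = 2.86950 mol. Normalization factor = 8/2.86950 = 2.78794.
Si per 8 O = 1.07135 × 2.78794 = 2.987.

2.987 Si apfu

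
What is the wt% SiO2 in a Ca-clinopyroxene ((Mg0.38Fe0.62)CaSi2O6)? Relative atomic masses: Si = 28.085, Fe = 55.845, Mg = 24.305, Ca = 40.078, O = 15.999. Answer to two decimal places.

50.90 wt%

Molar mass of (Mg0.38Fe0.62)CaSi2O6 = 0.38×24.305 + 0.62×55.845 + 1×40.078 + 2×28.085 + 6×15.999 = 236.102 g/mol.
Each formula unit contains 2 Si, equivalent to 2/1 = 2.0000 mol SiO2.
M(SiO2) = 1×28.085 + 2×15.999 = 60.083 g/mol.
Mass of SiO2 per formula unit = 2.0000 × 60.083 = 120.166 g.
SiO2 wt% = 120.166 / 236.102 × 100 = 50.90%.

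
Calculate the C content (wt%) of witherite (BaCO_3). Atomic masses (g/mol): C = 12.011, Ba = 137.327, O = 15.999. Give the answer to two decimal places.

6.09 wt%

Molar mass of BaCO_3: 1·137.327 + 1·12.011 + 3·15.999 = 197.335 g/mol.
Mass of C per formula unit: 1 × 12.011 = 12.011 g.
Weight fraction C = 12.011 / 197.335 = 0.0609.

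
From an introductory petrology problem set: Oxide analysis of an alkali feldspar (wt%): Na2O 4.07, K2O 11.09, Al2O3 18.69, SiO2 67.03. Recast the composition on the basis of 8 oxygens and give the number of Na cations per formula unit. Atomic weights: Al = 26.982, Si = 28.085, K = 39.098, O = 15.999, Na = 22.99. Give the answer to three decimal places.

0.354 Na apfu

Na2O (M=61.979): mol = 0.06567; Na = 0.13134, O = 0.06567.
K2O (M=94.195): mol = 0.11773; K = 0.23546, O = 0.11773.
Al2O3 (M=101.961): mol = 0.18331; Al = 0.36662, O = 0.54993.
SiO2 (M=60.083): mol = 1.11562; Si = 1.11562, O = 2.23124.
ΣO = 2.96457; factor = 8/ΣO = 2.69854.
Na apfu = 0.13134 × 2.69854 = 0.354.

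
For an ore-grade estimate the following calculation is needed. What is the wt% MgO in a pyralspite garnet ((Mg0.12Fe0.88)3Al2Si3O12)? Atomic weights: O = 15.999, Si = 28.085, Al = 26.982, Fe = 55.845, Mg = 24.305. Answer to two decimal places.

Formula mass = 486.388 g/mol.
0.36 Mg → 0.3600 mol MgO per formula unit; M(MgO) = 40.304, so MgO mass = 14.509 g.
14.509/486.388 × 100 = 2.98 wt%.

2.98 wt%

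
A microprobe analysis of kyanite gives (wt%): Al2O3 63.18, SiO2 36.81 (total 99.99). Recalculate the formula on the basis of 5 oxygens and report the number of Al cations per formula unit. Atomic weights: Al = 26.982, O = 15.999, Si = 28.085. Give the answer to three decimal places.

2.009 Al apfu

Al2O3: 63.18/101.961 = 0.61965 mol → 1.23930 mol Al, 1.85895 mol O.
SiO2: 36.81/60.083 = 0.61265 mol → 0.61265 mol Si, 1.22530 mol O.
Total oxygen = 3.08425 mol. Normalization factor = 5/3.08425 = 1.62114.
Al per 5 O = 1.23930 × 1.62114 = 2.009.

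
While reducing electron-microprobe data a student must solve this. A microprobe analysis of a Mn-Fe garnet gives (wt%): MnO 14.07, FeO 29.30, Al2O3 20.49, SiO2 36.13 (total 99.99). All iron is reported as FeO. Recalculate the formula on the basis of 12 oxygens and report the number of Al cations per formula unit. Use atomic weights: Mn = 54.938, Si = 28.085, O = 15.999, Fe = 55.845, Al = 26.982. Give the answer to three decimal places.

2.000 Al apfu

14.07 wt% MnO ÷ 70.937 g/mol = 0.19835 mol, giving 0.19835 Mn and 0.19835 O.
29.30 wt% FeO ÷ 71.844 g/mol = 0.40783 mol, giving 0.40783 Fe and 0.40783 O.
20.49 wt% Al2O3 ÷ 101.961 g/mol = 0.20096 mol, giving 0.40192 Al and 0.60288 O.
36.13 wt% SiO2 ÷ 60.083 g/mol = 0.60133 mol, giving 0.60133 Si and 1.20266 O.
Oxygen sums to 2.41172; scaling by 12/2.41172 = 4.97570 puts the formula on 12 O.
Al: 0.40192 × 4.97570 = 2.000 atoms per formula unit.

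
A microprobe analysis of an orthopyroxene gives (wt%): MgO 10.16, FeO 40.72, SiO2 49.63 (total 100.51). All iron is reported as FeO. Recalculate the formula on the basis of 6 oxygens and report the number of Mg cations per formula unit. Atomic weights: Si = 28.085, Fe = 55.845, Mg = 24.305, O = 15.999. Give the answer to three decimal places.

MgO: 10.16/40.304 = 0.25208 mol → 0.25208 mol Mg, 0.25208 mol O.
FeO: 40.72/71.844 = 0.56678 mol → 0.56678 mol Fe, 0.56678 mol O.
SiO2: 49.63/60.083 = 0.82602 mol → 0.82602 mol Si, 1.65204 mol O.
Total oxygen = 2.47090 mol. Normalization factor = 6/2.47090 = 2.42827.
Mg per 6 O = 0.25208 × 2.42827 = 0.612.

0.612 Mg apfu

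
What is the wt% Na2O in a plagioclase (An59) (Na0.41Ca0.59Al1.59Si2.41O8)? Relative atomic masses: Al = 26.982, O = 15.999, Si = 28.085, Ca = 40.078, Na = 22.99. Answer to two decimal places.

4.68 wt%

M(Na0.41Ca0.59Al1.59Si2.41O8) = 271.650 g/mol; M(Na2O) = 61.979 g/mol.
Moles Na2O per formula unit = 0.41 Na ÷ 2 = 0.2050.
Na2O fraction = (0.2050 × 61.979) / 271.650 = 12.706/271.650 = 0.0468.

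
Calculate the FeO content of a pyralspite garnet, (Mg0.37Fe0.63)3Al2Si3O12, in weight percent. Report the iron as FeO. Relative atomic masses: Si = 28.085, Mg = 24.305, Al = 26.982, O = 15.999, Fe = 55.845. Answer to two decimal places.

Molar mass of (Mg0.37Fe0.63)3Al2Si3O12 = 1.11·24.305 + 1.89·55.845 + 2·26.982 + 3·28.085 + 12·15.999 = 462.733 g/mol.
Each formula unit contains 1.89 Fe, equivalent to 1.89/1 = 1.8900 mol FeO.
M(FeO) = 1×55.845 + 1×15.999 = 71.844 g/mol.
Mass of FeO per formula unit = 1.8900 × 71.844 = 135.785 g.
FeO wt% = 135.785 / 462.733 × 100 = 29.34%.

29.34 wt%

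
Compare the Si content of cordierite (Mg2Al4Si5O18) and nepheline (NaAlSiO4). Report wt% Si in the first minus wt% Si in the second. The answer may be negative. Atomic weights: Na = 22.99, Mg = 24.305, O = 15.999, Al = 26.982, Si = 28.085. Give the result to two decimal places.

M(Mg2Al4Si5O18) = 584.945 g/mol, so wt% Si = 140.425/584.945 × 100 = 24.01%.
M(NaAlSiO4) = 142.053 g/mol, so wt% Si = 28.085/142.053 × 100 = 19.77%.
24.01 − 19.77 = 4.24 pp.

4.24 percentage points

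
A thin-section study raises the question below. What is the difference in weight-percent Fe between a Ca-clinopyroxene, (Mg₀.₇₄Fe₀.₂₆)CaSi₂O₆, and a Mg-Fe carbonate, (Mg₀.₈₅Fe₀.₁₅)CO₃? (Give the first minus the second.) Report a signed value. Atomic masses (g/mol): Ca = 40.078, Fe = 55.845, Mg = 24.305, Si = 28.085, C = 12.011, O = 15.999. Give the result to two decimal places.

-2.95 percentage points

Fe in (Mg₀.₇₄Fe₀.₂₆)CaSi₂O₆: molar mass 224.747 g/mol; 0.26×55.845 = 14.520 g → 6.46 wt%.
Fe in (Mg₀.₈₅Fe₀.₁₅)CO₃: molar mass 89.044 g/mol; 0.15×55.845 = 8.377 g → 9.41 wt%.
Difference = 6.46 − 9.41 = -2.95 percentage points.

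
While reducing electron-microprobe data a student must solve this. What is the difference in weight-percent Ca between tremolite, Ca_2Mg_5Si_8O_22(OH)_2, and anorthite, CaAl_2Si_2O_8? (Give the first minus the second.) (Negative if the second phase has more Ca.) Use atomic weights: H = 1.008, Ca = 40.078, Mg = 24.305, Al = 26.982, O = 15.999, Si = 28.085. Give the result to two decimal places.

M(Ca_2Mg_5Si_8O_22(OH)_2) = 812.353 g/mol, so wt% Ca = 80.156/812.353 × 100 = 9.87%.
M(CaAl_2Si_2O_8) = 278.204 g/mol, so wt% Ca = 40.078/278.204 × 100 = 14.41%.
9.87 − 14.41 = -4.54 pp.

-4.54 percentage points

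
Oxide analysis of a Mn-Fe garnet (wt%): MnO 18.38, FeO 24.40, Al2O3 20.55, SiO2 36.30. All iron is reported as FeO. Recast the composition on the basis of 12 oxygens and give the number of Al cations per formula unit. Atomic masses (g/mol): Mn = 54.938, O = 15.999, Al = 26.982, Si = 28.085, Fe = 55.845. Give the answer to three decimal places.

2.006 Al apfu

18.38 wt% MnO ÷ 70.937 g/mol = 0.25910 mol, giving 0.25910 Mn and 0.25910 O.
24.40 wt% FeO ÷ 71.844 g/mol = 0.33962 mol, giving 0.33962 Fe and 0.33962 O.
20.55 wt% Al2O3 ÷ 101.961 g/mol = 0.20155 mol, giving 0.40310 Al and 0.60465 O.
36.30 wt% SiO2 ÷ 60.083 g/mol = 0.60416 mol, giving 0.60416 Si and 1.20832 O.
Oxygen sums to 2.41169; scaling by 12/2.41169 = 4.97576 puts the formula on 12 O.
Al: 0.40310 × 4.97576 = 2.006 atoms per formula unit.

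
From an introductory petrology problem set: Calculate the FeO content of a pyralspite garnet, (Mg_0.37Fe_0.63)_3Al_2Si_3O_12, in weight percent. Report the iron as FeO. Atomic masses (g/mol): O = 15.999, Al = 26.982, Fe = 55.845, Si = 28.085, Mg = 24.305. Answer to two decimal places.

29.34 wt%

Molar mass of (Mg_0.37Fe_0.63)_3Al_2Si_3O_12 = 1.11*24.305 + 1.89*55.845 + 2*26.982 + 3*28.085 + 12*15.999 = 462.733 g/mol.
Each formula unit contains 1.89 Fe, equivalent to 1.89/1 = 1.8900 mol FeO.
M(FeO) = 1×55.845 + 1×15.999 = 71.844 g/mol.
Mass of FeO per formula unit = 1.8900 × 71.844 = 135.785 g.
FeO wt% = 135.785 / 462.733 × 100 = 29.34%.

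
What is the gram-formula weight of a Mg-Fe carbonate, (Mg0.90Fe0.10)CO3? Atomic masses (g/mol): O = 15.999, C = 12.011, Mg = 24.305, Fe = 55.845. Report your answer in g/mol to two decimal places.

M = 0.90*24.305 + 0.10*55.845 + 1*12.011 + 3*15.999

87.47 g/mol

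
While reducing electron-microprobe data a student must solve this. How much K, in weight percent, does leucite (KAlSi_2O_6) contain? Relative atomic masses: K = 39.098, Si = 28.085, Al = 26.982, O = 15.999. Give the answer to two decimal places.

17.91 weight percent

Formula mass = 1×39.098 + 1×26.982 + 2×28.085 + 6×15.999 = 218.244 g/mol, of which 39.098 g is K.
So K makes up 39.098/218.244 = 0.1791 of the mass, i.e. 17.91%.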